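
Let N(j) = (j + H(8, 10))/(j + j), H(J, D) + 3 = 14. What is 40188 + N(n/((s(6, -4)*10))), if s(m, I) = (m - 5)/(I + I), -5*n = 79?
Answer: 25399407/632 ≈ 40189.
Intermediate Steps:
H(J, D) = 11 (H(J, D) = -3 + 14 = 11)
n = -79/5 (n = -1/5*79 = -79/5 ≈ -15.800)
s(m, I) = (-5 + m)/(2*I) (s(m, I) = (-5 + m)/((2*I)) = (-5 + m)*(1/(2*I)) = (-5 + m)/(2*I))
N(j) = (11 + j)/(2*j) (N(j) = (j + 11)/(j + j) = (11 + j)/((2*j)) = (11 + j)*(1/(2*j)) = (11 + j)/(2*j))
40188 + N(n/((s(6, -4)*10))) = 40188 + (11 - 79*(-4/(5*(-5 + 6)))/5)/(2*((-79*(-4/(5*(-5 + 6)))/5))) = 40188 + (11 - 79/(5*(((1/2)*(-1/4)*1)*10)))/(2*((-79/(5*(((1/2)*(-1/4)*1)*10))))) = 40188 + (11 - 79/(5*((-1/8*10))))/(2*((-79/(5*((-1/8*10)))))) = 40188 + (11 - 79/(5*(-5/4)))/(2*((-79/(5*(-5/4))))) = 40188 + (11 - 79/5*(-4/5))/(2*((-79/5*(-4/5)))) = 40188 + (11 + 316/25)/(2*(316/25)) = 40188 + (1/2)*(25/316)*(591/25) = 40188 + 591/632 = 25399407/632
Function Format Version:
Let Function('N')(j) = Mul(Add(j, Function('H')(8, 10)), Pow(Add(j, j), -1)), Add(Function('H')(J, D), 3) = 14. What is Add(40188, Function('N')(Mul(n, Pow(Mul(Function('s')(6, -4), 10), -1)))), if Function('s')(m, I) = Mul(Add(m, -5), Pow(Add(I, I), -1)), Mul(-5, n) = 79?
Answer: Rational(25399407, 632) ≈ 40189.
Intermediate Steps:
Function('H')(J, D) = 11 (Function('H')(J, D) = Add(-3, 14) = 11)
n = Rational(-79, 5) (n = Mul(Rational(-1, 5), 79) = Rational(-79, 5) ≈ -15.800)
Function('s')(m, I) = Mul(Rational(1, 2), Pow(I, -1), Add(-5, m)) (Function('s')(m, I) = Mul(Add(-5, m), Pow(Mul(2, I), -1)) = Mul(Add(-5, m), Mul(Rational(1, 2), Pow(I, -1))) = Mul(Rational(1, 2), Pow(I, -1), Add(-5, m)))
Function('N')(j) = Mul(Rational(1, 2), Pow(j, -1), Add(11, j)) (Function('N')(j) = Mul(Add(j, 11), Pow(Add(j, j), -1)) = Mul(Add(11, j), Pow(Mul(2, j), -1)) = Mul(Add(11, j), Mul(Rational(1, 2), Pow(j, -1))) = Mul(Rational(1, 2), Pow(j, -1), Add(11, j)))
Add(40188, Function('N')(Mul(n, Pow(Mul(Function('s')(6, -4), 10), -1)))) = Add(40188, Mul(Rational(1, 2), Pow(Mul(Rational(-79, 5), Pow(Mul(Mul(Rational(1, 2), Pow(-4, -1), Add(-5, 6)), 10), -1)), -1), Add(11, Mul(Rational(-79, 5), Pow(Mul(Mul(Rational(1, 2), Pow(-4, -1), Add(-5, 6)), 10), -1))))) = Add(40188, Mul(Rational(1, 2), Pow(Mul(Rational(-79, 5), Pow(Mul(Mul(Rational(1, 2), Rational(-1, 4), 1), 10), -1)), -1), Add(11, Mul(Rational(-79, 5), Pow(Mul(Mul(Rational(1, 2), Rational(-1, 4), 1), 10), -1))))) = Add(40188, Mul(Rational(1, 2), Pow(Mul(Rational(-79, 5), Pow(Mul(Rational(-1, 8), 10), -1)), -1), Add(11, Mul(Rational(-79, 5), Pow(Mul(Rational(-1, 8), 10), -1))))) = Add(40188, Mul(Rational(1, 2), Pow(Mul(Rational(-79, 5), Pow(Rational(-5, 4), -1)), -1), Add(11, Mul(Rational(-79, 5), Pow(Rational(-5, 4), -1))))) = Add(40188, Mul(Rational(1, 2), Pow(Mul(Rational(-79, 5), Rational(-4, 5)), -1), Add(11, Mul(Rational(-79, 5), Rational(-4, 5))))) = Add(40188, Mul(Rational(1, 2), Pow(Rational(316, 25), -1), Add(11, Rational(316, 25)))) = Add(40188, Mul(Rational(1, 2), Rational(25, 316), Rational(591, 25))) = Add(40188, Rational(591, 632)) = Rational(25399407, 632)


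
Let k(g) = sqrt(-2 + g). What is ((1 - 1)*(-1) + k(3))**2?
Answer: 1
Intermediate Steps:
((1 - 1)*(-1) + k(3))**2 = ((1 - 1)*(-1) + sqrt(-2 + 3))**2 = (0*(-1) + sqrt(1))**2 = (0 + 1)**2 = 1**2 = 1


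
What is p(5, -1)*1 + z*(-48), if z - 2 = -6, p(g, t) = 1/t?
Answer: 191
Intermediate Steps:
z = -4 (z = 2 - 6 = -4)
p(5, -1)*1 + z*(-48) = 1/(-1) - 4*(-48) = -1*1 + 192 = -1 + 192 = 191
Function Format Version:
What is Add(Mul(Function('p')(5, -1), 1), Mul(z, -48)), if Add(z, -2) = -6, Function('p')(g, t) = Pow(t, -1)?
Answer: 191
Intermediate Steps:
z = -4 (z = Add(2, -6) = -4)
Add(Mul(Function('p')(5, -1), 1), Mul(z, -48)) = Add(Mul(Pow(-1, -1), 1), Mul(-4, -48)) = Add(Mul(-1, 1), 192) = Add(-1, 192) = 191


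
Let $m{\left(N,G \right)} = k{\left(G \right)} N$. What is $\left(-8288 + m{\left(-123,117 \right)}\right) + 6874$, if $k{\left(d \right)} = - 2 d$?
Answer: $27368$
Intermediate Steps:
$m{\left(N,G \right)} = - 2 G N$
$\left(-8288 + m{\left(-123,117 \right)}\right) + 6874 = \left(-8288 - 234 \left(-123\right)\right) + 6874 = \left(-8288 + 28782\right) + 6874 = 20494 + 6874 = 27368$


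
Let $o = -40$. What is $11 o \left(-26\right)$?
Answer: $11440$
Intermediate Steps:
$11 o \left(-26\right) = 11 \left(-40\right) \left(-26\right) = \left(-440\right) \left(-26\right) = 11440$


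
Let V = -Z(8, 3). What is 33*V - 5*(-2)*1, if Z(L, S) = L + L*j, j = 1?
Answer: -518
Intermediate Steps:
Z(L, S) = 2*L (Z(L, S) = L + L*1 = L + L = 2*L)
V = -16 (V = -2*8 = -1*16 = -16)
33*V - 5*(-2)*1 = 33*(-16) - 5*(-2)*1 = -528 + 10*1 = -528 + 10 = -518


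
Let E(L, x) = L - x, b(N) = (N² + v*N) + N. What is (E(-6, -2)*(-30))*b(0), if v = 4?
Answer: 0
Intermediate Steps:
b(N) = N² + 5*N (b(N) = (N² + 4*N) + N = N² + 5*N)
(E(-6, -2)*(-30))*b(0) = ((-6 - 1*(-2))*(-30))*(0*(5 + 0)) = ((-6 + 2)*(-30))*(0*5) = -4*(-30)*0 = 120*0 = 0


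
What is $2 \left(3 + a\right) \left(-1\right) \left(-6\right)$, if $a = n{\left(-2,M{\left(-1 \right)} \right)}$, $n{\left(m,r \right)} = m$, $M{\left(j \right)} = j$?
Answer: $12$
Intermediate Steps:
$a = -2$
$2 \left(3 + a\right) \left(-1\right) \left(-6\right) = 2 \left(3 - 2\right) \left(-1\right) \left(-6\right) = 2 \cdot 1 \left(-1\right) \left(-6\right) = 2 \left(-1\right) \left(-6\right) = \left(-2\right) \left(-6\right) = 12$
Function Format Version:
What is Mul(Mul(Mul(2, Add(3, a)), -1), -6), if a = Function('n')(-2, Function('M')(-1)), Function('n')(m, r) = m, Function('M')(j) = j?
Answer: 12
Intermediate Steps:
a = -2
Mul(Mul(Mul(2, Add(3, a)), -1), -6) = Mul(Mul(Mul(2, Add(3, -2)), -1), -6) = Mul(Mul(Mul(2, 1), -1), -6) = Mul(Mul(2, -1), -6) = Mul(-2, -6) = 12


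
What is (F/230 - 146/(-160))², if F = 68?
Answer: 4941729/3385600 ≈ 1.4596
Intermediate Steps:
(F/230 - 146/(-160))² = (68/230 - 146/(-160))² = (68*(1/230) - 146*(-1/160))² = (34/115 + 73/80)² = (2223/1840)² = 4941729/3385600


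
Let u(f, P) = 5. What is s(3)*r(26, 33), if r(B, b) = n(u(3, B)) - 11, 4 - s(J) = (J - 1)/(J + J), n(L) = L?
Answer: -22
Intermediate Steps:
s(J) = 4 - (-1 + J)/(2*J) (s(J) = 4 - (J - 1)/(J + J) = 4 - (-1 + J)/(2*J))
r(B, b) = -6 (r(B, b) = 5 - 11 = -6)
s(3)*r(26, 33) = ((1/2)*(1 + 7*3)/3)*(-6) = ((1/2)*(1/3)*(1 + 21))*(-6) = ((1/2)*(1/3)*22)*(-6) = (11/3)*(-6) = -22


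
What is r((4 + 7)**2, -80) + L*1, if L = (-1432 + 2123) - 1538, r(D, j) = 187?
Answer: -660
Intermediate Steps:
L = -847 (L = 691 - 1538 = -847)
r((4 + 7)**2, -80) + L*1 = 187 - 847*1 = 187 - 847 = -660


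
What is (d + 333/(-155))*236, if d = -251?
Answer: -9260168/155 ≈ -59743.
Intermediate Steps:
(d + 333/(-155))*236 = (-251 + 333/(-155))*236 = (-251 + 333*(-1/155))*236 = (-251 - 333/155)*236 = -39238/155*236 = -9260168/155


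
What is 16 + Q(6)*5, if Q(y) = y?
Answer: 46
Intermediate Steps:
16 + Q(6)*5 = 16 + 6*5 = 16 + 30 = 46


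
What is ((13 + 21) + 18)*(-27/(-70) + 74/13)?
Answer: 11062/35 ≈ 316.06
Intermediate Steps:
((13 + 21) + 18)*(-27/(-70) + 74/13) = (34 + 18)*(-27*(-1/70) + 74*(1/13)) = 52*(27/70 + 74/13) = 52*(5531/910) = 11062/35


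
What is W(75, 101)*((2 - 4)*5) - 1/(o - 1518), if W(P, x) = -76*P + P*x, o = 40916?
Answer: -738712501/39398 ≈ -18750.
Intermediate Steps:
W(75, 101)*((2 - 4)*5) - 1/(o - 1518) = (75*(-76 + 101))*((2 - 4)*5) - 1/(40916 - 1518) = (75*25)*(-2*5) - 1/39398 = 1875*(-10) - 1*1/39398 = -18750 - 1/39398 = -738712501/39398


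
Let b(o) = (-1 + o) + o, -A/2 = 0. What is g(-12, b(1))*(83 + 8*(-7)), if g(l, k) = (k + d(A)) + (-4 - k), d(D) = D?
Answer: -108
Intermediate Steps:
A = 0 (A = -2*0 = 0)
b(o) = -1 + 2*o
g(l, k) = -4 (g(l, k) = (k + 0) + (-4 - k) = k + (-4 - k) = -4)
g(-12, b(1))*(83 + 8*(-7)) = -4*(83 + 8*(-7)) = -4*(83 - 56) = -4*27 = -108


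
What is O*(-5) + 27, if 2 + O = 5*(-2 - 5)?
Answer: 212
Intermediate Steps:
O = -37 (O = -2 + 5*(-2 - 5) = -2 + 5*(-7) = -2 - 35 = -37)
O*(-5) + 27 = -37*(-5) + 27 = 185 + 27 = 212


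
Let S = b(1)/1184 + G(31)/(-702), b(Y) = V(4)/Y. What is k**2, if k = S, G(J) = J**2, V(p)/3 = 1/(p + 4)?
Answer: 20704711359049/11053443907584 ≈ 1.8731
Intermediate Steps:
V(p) = 3/(4 + p) (V(p) = 3/(p + 4) = 3/(4 + p))
b(Y) = 3/(8*Y) (b(Y) = (3/(4 + 4))/Y = (3/8)/Y = (3*(1/8))/Y = 3/(8*Y))
S = -4550243/3324672 (S = ((3/8)/1)/1184 + 31**2/(-702) = ((3/8)*1)*(1/1184) + 961*(-1/702) = (3/8)*(1/1184) - 961/702 = 3/9472 - 961/702 = -4550243/3324672 ≈ -1.3686)
k = -4550243/3324672 ≈ -1.3686
k**2 = (-4550243/3324672)**2 = 20704711359049/11053443907584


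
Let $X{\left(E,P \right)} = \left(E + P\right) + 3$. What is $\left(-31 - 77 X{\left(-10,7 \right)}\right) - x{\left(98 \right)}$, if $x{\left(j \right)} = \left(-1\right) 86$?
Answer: $55$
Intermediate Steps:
$X{\left(E,P \right)} = 3 + E + P$
$x{\left(j \right)} = -86$
$\left(-31 - 77 X{\left(-10,7 \right)}\right) - x{\left(98 \right)} = \left(-31 - 77 \left(3 - 10 + 7\right)\right) - -86 = \left(-31 - 0\right) + 86 = \left(-31 + 0\right) + 86 = -31 + 86 = 55$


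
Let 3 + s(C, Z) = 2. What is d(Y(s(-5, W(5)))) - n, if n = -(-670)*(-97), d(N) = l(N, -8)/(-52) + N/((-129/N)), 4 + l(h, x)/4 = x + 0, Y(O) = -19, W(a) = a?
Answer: 108985085/1677 ≈ 64988.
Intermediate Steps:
s(C, Z) = -1 (s(C, Z) = -3 + 2 = -1)
l(h, x) = -16 + 4*x (l(h, x) = -16 + 4*(x + 0) = -16 + 4*x)
d(N) = 12/13 - N²/129 (d(N) = (-16 + 4*(-8))/(-52) + N/((-129/N)) = (-16 - 32)*(-1/52) + N*(-N/129) = -48*(-1/52) - N²/129 = 12/13 - N²/129)
n = -64990 (n = -1*64990 = -64990)
d(Y(s(-5, W(5)))) - n = (12/13 - 1/129*(-19)²) - 1*(-64990) = (12/13 - 1/129*361) + 64990 = (12/13 - 361/129) + 64990 = -3145/1677 + 64990 = 108985085/1677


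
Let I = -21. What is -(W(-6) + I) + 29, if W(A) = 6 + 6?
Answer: 38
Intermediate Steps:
W(A) = 12
-(W(-6) + I) + 29 = -(12 - 21) + 29 = -1*(-9) + 29 = 9 + 29 = 38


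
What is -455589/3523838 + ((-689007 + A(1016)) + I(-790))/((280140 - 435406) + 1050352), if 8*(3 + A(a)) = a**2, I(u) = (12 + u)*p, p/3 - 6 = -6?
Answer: -1190531545609/1577069030034 ≈ -0.75490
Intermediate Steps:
p = 0 (p = 18 + 3*(-6) = 18 - 18 = 0)
I(u) = 0 (I(u) = (12 + u)*0 = 0)
A(a) = -3 + a**2/8
-455589/3523838 + ((-689007 + A(1016)) + I(-790))/((280140 - 435406) + 1050352) = -455589/3523838 + ((-689007 + (-3 + (1/8)*1016**2)) + 0)/((280140 - 435406) + 1050352) = -455589*1/3523838 + ((-689007 + (-3 + (1/8)*1032256)) + 0)/(-155266 + 1050352) = -455589/3523838 + ((-689007 + (-3 + 129032)) + 0)/895086 = -455589/3523838 + ((-689007 + 129029) + 0)*(1/895086) = -455589/3523838 + (-559978 + 0)*(1/895086) = -455589/3523838 - 559978*1/895086 = -455589/3523838 - 279989/447543 = -1190531545609/1577069030034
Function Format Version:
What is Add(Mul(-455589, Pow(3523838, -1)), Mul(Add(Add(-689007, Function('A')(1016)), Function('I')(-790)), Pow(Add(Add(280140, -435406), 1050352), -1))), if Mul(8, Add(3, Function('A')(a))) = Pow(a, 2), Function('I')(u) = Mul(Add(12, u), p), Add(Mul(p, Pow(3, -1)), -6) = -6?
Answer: Rational(-1190531545609, 1577069030034) ≈ -0.75490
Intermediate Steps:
p = 0 (p = Add(18, Mul(3, -6)) = Add(18, -18) = 0)
Function('I')(u) = 0 (Function('I')(u) = Mul(Add(12, u), 0) = 0)
Function('A')(a) = Add(-3, Mul(Rational(1, 8), Pow(a, 2)))
Add(Mul(-455589, Pow(3523838, -1)), Mul(Add(Add(-689007, Function('A')(1016)), Function('I')(-790)), Pow(Add(Add(280140, -435406), 1050352), -1))) = Add(Mul(-455589, Pow(3523838, -1)), Mul(Add(Add(-689007, Add(-3, Mul(Rational(1, 8), Pow(1016, 2)))), 0), Pow(Add(Add(280140, -435406), 1050352), -1))) = Add(Mul(-455589, Rational(1, 3523838)), Mul(Add(Add(-689007, Add(-3, Mul(Rational(1, 8), 1032256))), 0), Pow(Add(-155266, 1050352), -1))) = Add(Rational(-455589, 3523838), Mul(Add(Add(-689007, Add(-3, 129032)), 0), Pow(895086, -1))) = Add(Rational(-455589, 3523838), Mul(Add(Add(-689007, 129029), 0), Rational(1, 895086))) = Add(Rational(-455589, 3523838), Mul(Add(-559978, 0), Rational(1, 895086))) = Add(Rational(-455589, 3523838), Mul(-559978, Rational(1, 895086))) = Add(Rational(-455589, 3523838), Rational(-279989, 447543)) = Rational(-1190531545609, 1577069030034)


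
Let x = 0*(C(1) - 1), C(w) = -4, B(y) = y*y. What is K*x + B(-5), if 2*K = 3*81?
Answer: 25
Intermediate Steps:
B(y) = y²
K = 243/2 (K = (3*81)/2 = (½)*243 = 243/2 ≈ 121.50)
x = 0 (x = 0*(-4 - 1) = 0*(-5) = 0)
K*x + B(-5) = (243/2)*0 + (-5)² = 0 + 25 = 25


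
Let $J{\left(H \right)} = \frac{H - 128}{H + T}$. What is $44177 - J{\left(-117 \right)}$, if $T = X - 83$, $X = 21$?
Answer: $\frac{7907438}{179} \approx 44176.0$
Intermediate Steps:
$T = -62$ ($T = 21 - 83 = -62$)
$J{\left(H \right)} = \frac{-128 + H}{-62 + H}$ ($J{\left(H \right)} = \frac{H - 128}{H - 62} = \frac{-128 + H}{-62 + H}$)
$44177 - J{\left(-117 \right)} = 44177 - \frac{-128 - 117}{-62 - 117} = 44177 - \frac{1}{-179} \left(-245\right) = 44177 - \left(- \frac{1}{179}\right) \left(-245\right) = 44177 - \frac{245}{179} = \frac{7907438}{179}$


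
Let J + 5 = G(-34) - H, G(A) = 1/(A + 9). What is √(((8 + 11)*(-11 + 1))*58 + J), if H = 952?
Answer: I*√299426/5 ≈ 109.44*I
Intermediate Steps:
G(A) = 1/(9 + A)
J = -23926/25 (J = -5 + (1/(9 - 34) - 1*952) = -5 + (1/(-25) - 952) = -5 + (-1/25 - 952) = -5 - 23801/25 = -23926/25 ≈ -957.04)
√(((8 + 11)*(-11 + 1))*58 + J) = √(((8 + 11)*(-11 + 1))*58 - 23926/25) = √((19*(-10))*58 - 23926/25) = √(-190*58 - 23926/25) = √(-11020 - 23926/25) = √(-299426/25) = I*√299426/5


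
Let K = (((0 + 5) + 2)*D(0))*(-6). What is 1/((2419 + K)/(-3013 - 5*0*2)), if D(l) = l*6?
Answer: -3013/2419 ≈ -1.2456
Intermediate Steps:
D(l) = 6*l
K = 0 (K = (((0 + 5) + 2)*(6*0))*(-6) = ((5 + 2)*0)*(-6) = (7*0)*(-6) = 0*(-6) = 0)
1/((2419 + K)/(-3013 - 5*0*2)) = 1/((2419 + 0)/(-3013 - 5*0*2)) = 1/(2419/(-3013 + 0*2)) = 1/(2419/(-3013 + 0)) = 1/(2419/(-3013)) = 1/(2419*(-1/3013)) = 1/(-2419/3013) = -3013/2419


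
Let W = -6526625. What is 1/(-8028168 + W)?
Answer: -1/14554793 ≈ -6.8706e-8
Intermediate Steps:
1/(-8028168 + W) = 1/(-8028168 - 6526625) = 1/(-14554793) = -1/14554793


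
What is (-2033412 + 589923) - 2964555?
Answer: -4408044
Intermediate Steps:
(-2033412 + 589923) - 2964555 = -1443489 - 2964555 = -4408044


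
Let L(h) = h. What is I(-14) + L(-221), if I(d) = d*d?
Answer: -25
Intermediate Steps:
I(d) = d**2
I(-14) + L(-221) = (-14)**2 - 221 = 196 - 221 = -25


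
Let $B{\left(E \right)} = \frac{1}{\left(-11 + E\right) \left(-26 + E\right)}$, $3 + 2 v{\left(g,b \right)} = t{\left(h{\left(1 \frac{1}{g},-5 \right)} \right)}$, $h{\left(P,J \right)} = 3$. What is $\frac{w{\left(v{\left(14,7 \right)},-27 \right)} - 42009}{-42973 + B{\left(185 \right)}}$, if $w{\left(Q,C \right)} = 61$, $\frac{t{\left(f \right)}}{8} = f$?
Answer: $\frac{1160533368}{1188891017} \approx 0.97615$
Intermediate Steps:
$t{\left(f \right)} = 8 f$
$v{\left(g,b \right)} = \frac{21}{2}$ ($v{\left(g,b \right)} = - \frac{3}{2} + \frac{8 \cdot 3}{2} = - \frac{3}{2} + \frac{1}{2} \cdot 24 = - \frac{3}{2} + 12 = \frac{21}{2}$)
$B{\left(E \right)} = \frac{1}{\left(-26 + E\right) \left(-11 + E\right)}$
$\frac{w{\left(v{\left(14,7 \right)},-27 \right)} - 42009}{-42973 + B{\left(185 \right)}} = \frac{61 - 42009}{-42973 + \frac{1}{286 + 185^{2} - 6845}} = - \frac{41948}{-42973 + \frac{1}{286 + 34225 - 6845}} = - \frac{41948}{-42973 + \frac{1}{27666}} = - \frac{41948}{- \frac{1188891017}{27666}} = \left(-41948\right) \left(- \frac{27666}{1188891017}\right) = \frac{1160533368}{1188891017}$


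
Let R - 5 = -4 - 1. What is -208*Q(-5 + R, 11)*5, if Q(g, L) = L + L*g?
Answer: 45760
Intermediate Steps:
R = 0 (R = 5 + (-4 - 1) = 5 - 5 = 0)
-208*Q(-5 + R, 11)*5 = -208*11*(1 + (-5 + 0))*5 = -208*11*(1 - 5)*5 = -208*11*(-4)*5 = -(-9152)*5 = -208*(-220) = 45760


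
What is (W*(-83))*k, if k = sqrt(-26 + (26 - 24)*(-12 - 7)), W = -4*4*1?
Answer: 10624*I ≈ 10624.0*I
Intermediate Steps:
W = -16 (W = -16*1 = -16)
k = 8*I (k = sqrt(-26 + 2*(-19)) = sqrt(-26 - 38) = sqrt(-64) = 8*I ≈ 8.0*I)
(W*(-83))*k = (-16*(-83))*(8*I) = 1328*(8*I) = 10624*I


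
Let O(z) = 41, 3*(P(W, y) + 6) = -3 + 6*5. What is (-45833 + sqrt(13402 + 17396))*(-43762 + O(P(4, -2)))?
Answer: 2003864593 - 131163*sqrt(3422) ≈ 1.9962e+9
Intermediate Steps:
P(W, y) = 3 (P(W, y) = -6 + (-3 + 6*5)/3 = -6 + (-3 + 30)/3 = -6 + (1/3)*27 = -6 + 9 = 3)
(-45833 + sqrt(13402 + 17396))*(-43762 + O(P(4, -2))) = (-45833 + sqrt(13402 + 17396))*(-43762 + 41) = (-45833 + sqrt(30798))*(-43721) = (-45833 + 3*sqrt(3422))*(-43721) = 2003864593 - 131163*sqrt(3422)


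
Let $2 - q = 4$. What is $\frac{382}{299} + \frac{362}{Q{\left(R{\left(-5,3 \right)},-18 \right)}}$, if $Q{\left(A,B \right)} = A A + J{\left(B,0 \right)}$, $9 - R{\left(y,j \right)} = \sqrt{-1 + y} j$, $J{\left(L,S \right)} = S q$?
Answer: $\frac{4 \left(5157 \sqrt{6} + 29638 i\right)}{8073 \left(i + 2 \sqrt{6}\right)} \approx 1.8139 + 2.6273 i$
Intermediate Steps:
$q = -2$ ($q = 2 - 4 = -2$)
$J{\left(L,S \right)} = - 2 S$ ($J{\left(L,S \right)} = S \left(-2\right) = - 2 S$)
$R{\left(y,j \right)} = 9 - j \sqrt{-1 + y}$ ($R{\left(y,j \right)} = 9 - \sqrt{-1 + y} j = 9 - j \sqrt{-1 + y}$)
$Q{\left(A,B \right)} = A^{2}$ ($Q{\left(A,B \right)} = A A - 0 = A^{2} + 0 = A^{2}$)
$\frac{382}{299} + \frac{362}{Q{\left(R{\left(-5,3 \right)},-18 \right)}} = \frac{382}{299} + \frac{362}{\left(9 - 3 \sqrt{-1 - 5}\right)^{2}} = 382 \cdot \frac{1}{299} + \frac{362}{\left(9 - 3 \sqrt{-6}\right)^{2}} = \frac{382}{299} + \frac{362}{\left(9 - 3 i \sqrt{6}\right)^{2}}$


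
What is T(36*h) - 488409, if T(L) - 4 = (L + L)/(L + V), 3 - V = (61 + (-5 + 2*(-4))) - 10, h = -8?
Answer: -157754239/323 ≈ -4.8840e+5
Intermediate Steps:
V = -35 (V = 3 - ((61 + (-5 + 2*(-4))) - 10) = 3 - ((61 + (-5 - 8)) - 10) = 3 - ((61 - 13) - 10) = 3 - (48 - 10) = 3 - 1*38 = 3 - 38 = -35)
T(L) = 4 + 2*L/(-35 + L) (T(L) = 4 + (L + L)/(L - 35) = 4 + (2*L)/(-35 + L) = 4 + 2*L/(-35 + L))
T(36*h) - 488409 = 2*(-70 + 3*(36*(-8)))/(-35 + 36*(-8)) - 488409 = 2*(-70 + 3*(-288))/(-35 - 288) - 488409 = 2*(-70 - 864)/(-323) - 488409 = 2*(-1/323)*(-934) - 488409 = 1868/323 - 488409 = -157754239/323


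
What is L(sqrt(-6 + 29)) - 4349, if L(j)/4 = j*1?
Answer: -4349 + 4*sqrt(23) ≈ -4329.8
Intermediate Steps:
L(j) = 4*j (L(j) = 4*(j*1) = 4*j)
L(sqrt(-6 + 29)) - 4349 = 4*sqrt(-6 + 29) - 4349 = 4*sqrt(23) - 4349 = -4349 + 4*sqrt(23)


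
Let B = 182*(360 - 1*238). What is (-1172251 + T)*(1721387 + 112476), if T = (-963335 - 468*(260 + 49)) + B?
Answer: -4140851650822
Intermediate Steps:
B = 22204 (B = 182*(360 - 238) = 182*122 = 22204)
T = -1085743 (T = (-963335 - 468*(260 + 49)) + 22204 = (-963335 - 468*309) + 22204 = (-963335 - 144612) + 22204 = -1107947 + 22204 = -1085743)
(-1172251 + T)*(1721387 + 112476) = (-1172251 - 1085743)*(1721387 + 112476) = -2257994*1833863 = -4140851650822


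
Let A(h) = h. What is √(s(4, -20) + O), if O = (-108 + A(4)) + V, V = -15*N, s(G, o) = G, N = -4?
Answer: 2*I*√10 ≈ 6.3246*I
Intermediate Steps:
V = 60 (V = -15*(-4) = 60)
O = -44 (O = (-108 + 4) + 60 = -104 + 60 = -44)
√(s(4, -20) + O) = √(4 - 44) = √(-40) = 2*I*√10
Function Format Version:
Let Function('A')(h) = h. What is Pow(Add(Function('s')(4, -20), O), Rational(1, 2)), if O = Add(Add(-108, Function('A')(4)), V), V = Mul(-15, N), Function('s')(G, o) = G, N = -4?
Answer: Mul(2, I, Pow(10, Rational(1, 2))) ≈ Mul(6.3246, I)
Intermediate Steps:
V = 60 (V = Mul(-15, -4) = 60)
O = -44 (O = Add(Add(-108, 4), 60) = Add(-104, 60) = -44)
Pow(Add(Function('s')(4, -20), O), Rational(1, 2)) = Pow(Add(4, -44), Rational(1, 2)) = Pow(-40, Rational(1, 2)) = Mul(2, I, Pow(10, Rational(1, 2)))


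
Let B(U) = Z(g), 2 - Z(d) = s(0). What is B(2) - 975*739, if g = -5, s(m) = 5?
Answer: -720528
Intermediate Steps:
Z(d) = -3 (Z(d) = 2 - 1*5 = 2 - 5 = -3)
B(U) = -3
B(2) - 975*739 = -3 - 975*739 = -3 - 720525 = -720528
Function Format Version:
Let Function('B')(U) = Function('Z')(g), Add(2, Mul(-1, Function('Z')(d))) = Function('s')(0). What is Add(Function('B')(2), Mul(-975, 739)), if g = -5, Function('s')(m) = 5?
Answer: -720528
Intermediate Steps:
Function('Z')(d) = -3 (Function('Z')(d) = Add(2, Mul(-1, 5)) = Add(2, -5) = -3)
Function('B')(U) = -3
Add(Function('B')(2), Mul(-975, 739)) = Add(-3, Mul(-975, 739)) = Add(-3, -720525) = -720528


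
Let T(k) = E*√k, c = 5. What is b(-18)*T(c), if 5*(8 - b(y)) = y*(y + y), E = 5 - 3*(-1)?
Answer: -4864*√5/5 ≈ -2175.2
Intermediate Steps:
E = 8 (E = 5 + 3 = 8)
b(y) = 8 - 2*y²/5 (b(y) = 8 - y*(y + y)/5 = 8 - y*2*y/5 = 8 - 2*y²/5)
T(k) = 8*√k
b(-18)*T(c) = (8 - ⅖*(-18)²)*(8*√5) = (8 - ⅖*324)*(8*√5) = (8 - 648/5)*(8*√5) = -4864*√5/5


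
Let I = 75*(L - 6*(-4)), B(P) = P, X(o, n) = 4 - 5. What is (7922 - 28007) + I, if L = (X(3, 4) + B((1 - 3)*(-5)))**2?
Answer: -12210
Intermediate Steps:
X(o, n) = -1
L = 81 (L = (-1 + (1 - 3)*(-5))**2 = (-1 - 2*(-5))**2 = (-1 + 10)**2 = 9**2 = 81)
I = 7875 (I = 75*(81 - 6*(-4)) = 75*(81 + 24) = 75*105 = 7875)
(7922 - 28007) + I = (7922 - 28007) + 7875 = -20085 + 7875 = -12210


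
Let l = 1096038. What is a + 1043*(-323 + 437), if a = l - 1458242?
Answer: -243302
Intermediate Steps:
a = -362204 (a = 1096038 - 1458242 = -362204)
a + 1043*(-323 + 437) = -362204 + 1043*(-323 + 437) = -362204 + 1043*114 = -362204 + 118902 = -243302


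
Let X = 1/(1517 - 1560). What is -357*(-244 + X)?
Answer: 3746001/43 ≈ 87116.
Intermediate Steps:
X = -1/43 (X = 1/(-43) = -1/43 ≈ -0.023256)
-357*(-244 + X) = -357*(-244 - 1/43) = -357*(-10493/43) = 3746001/43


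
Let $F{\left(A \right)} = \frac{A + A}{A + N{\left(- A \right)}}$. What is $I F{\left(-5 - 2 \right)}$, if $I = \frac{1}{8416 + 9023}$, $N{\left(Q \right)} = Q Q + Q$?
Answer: $- \frac{2}{122073} \approx -1.6384 \cdot 10^{-5}$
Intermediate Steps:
$N{\left(Q \right)} = Q + Q^{2}$ ($N{\left(Q \right)} = Q^{2} + Q = Q + Q^{2}$)
$F{\left(A \right)} = \frac{2 A}{A - A \left(1 - A\right)}$ ($F{\left(A \right)} = \frac{A + A}{A + - A \left(1 - A\right)} = \frac{2 A}{A - A \left(1 - A\right)}$)
$I = \frac{1}{17439} \approx 5.7343 \cdot 10^{-5}$
$I F{\left(-5 - 2 \right)} = \frac{2 \frac{1}{-5 - 2}}{17439} = \frac{2 \frac{1}{-7}}{17439} = \frac{2 \left(- \frac{1}{7}\right)}{17439} = \frac{1}{17439} \left(- \frac{2}{7}\right) = - \frac{2}{122073}$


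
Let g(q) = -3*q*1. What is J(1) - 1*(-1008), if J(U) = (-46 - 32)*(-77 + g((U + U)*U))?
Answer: 7482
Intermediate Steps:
g(q) = -3*q
J(U) = 6006 + 468*U² (J(U) = (-46 - 32)*(-77 - 3*(U + U)*U) = -78*(-77 - 3*2*U*U) = -78*(-77 - 6*U²) = 6006 + 468*U²)
J(1) - 1*(-1008) = (6006 + 468*1²) - 1*(-1008) = (6006 + 468*1) + 1008 = (6006 + 468) + 1008 = 6474 + 1008 = 7482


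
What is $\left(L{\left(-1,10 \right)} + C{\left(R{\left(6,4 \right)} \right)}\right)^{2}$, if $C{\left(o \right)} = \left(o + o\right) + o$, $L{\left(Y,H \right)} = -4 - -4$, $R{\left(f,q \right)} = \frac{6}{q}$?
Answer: $\frac{81}{4} \approx 20.25$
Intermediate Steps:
$L{\left(Y,H \right)} = 0$ ($L{\left(Y,H \right)} = -4 + 4 = 0$)
$C{\left(o \right)} = 3 o$ ($C{\left(o \right)} = 2 o + o = 3 o$)
$\left(L{\left(-1,10 \right)} + C{\left(R{\left(6,4 \right)} \right)}\right)^{2} = \left(0 + 3 \cdot \frac{6}{4}\right)^{2} = \left(0 + 3 \cdot 6 \cdot \frac{1}{4}\right)^{2} = \left(0 + 3 \cdot \frac{3}{2}\right)^{2} = \left(0 + \frac{9}{2}\right)^{2} = \left(\frac{9}{2}\right)^{2} = \frac{81}{4}$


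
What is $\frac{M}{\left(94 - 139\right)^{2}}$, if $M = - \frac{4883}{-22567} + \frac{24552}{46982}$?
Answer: $\frac{78347809}{214699165785} \approx 0.00036492$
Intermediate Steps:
$M = \frac{391739045}{530121397}$ ($M = \left(-4883\right) \left(- \frac{1}{22567}\right) + 24552 \cdot \frac{1}{46982} = \frac{4883}{22567} + \frac{12276}{23491} = \frac{391739045}{530121397} \approx 0.73896$)
$\frac{M}{\left(94 - 139\right)^{2}} = \frac{391739045}{530121397 \left(94 - 139\right)^{2}} = \frac{391739045}{530121397 \left(-45\right)^{2}} = \frac{391739045}{530121397 \cdot 2025} = \frac{391739045}{530121397} \cdot \frac{1}{2025} = \frac{78347809}{214699165785}$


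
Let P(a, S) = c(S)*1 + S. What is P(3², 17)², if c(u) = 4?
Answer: 441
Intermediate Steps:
P(a, S) = 4 + S (P(a, S) = 4*1 + S = 4 + S)
P(3², 17)² = (4 + 17)² = 21² = 441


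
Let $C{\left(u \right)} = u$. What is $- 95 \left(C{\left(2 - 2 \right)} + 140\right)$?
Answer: $-13300$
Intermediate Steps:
$- 95 \left(C{\left(2 - 2 \right)} + 140\right) = - 95 \left(\left(2 - 2\right) + 140\right) = - 95 \left(0 + 140\right) = \left(-95\right) 140 = -13300$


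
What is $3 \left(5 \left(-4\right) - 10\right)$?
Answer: $-90$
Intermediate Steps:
$3 \left(5 \left(-4\right) - 10\right) = 3 \left(-20 - 10\right) = 3 \left(-30\right) = -90$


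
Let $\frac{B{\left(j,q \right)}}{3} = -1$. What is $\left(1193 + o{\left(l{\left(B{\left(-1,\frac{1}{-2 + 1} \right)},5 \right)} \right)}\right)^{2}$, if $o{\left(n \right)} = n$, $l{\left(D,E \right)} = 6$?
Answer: $1437601$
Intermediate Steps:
$B{\left(j,q \right)} = -3$ ($B{\left(j,q \right)} = 3 \left(-1\right) = -3$)
$\left(1193 + o{\left(l{\left(B{\left(-1,\frac{1}{-2 + 1} \right)},5 \right)} \right)}\right)^{2} = \left(1193 + 6\right)^{2} = 1199^{2} = 1437601$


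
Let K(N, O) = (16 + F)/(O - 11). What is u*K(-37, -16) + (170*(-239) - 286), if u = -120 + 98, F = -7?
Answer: -122726/3 ≈ -40909.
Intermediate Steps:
K(N, O) = 9/(-11 + O) (K(N, O) = (16 - 7)/(O - 11) = 9/(-11 + O))
u = -22
u*K(-37, -16) + (170*(-239) - 286) = -198/(-11 - 16) + (170*(-239) - 286) = -198/(-27) + (-40630 - 286) = -198*(-1)/27 - 40916 = -22*(-⅓) - 40916 = 22/3 - 40916 = -122726/3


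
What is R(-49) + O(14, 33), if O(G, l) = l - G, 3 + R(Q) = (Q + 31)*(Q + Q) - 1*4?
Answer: 1776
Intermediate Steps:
R(Q) = -7 + 2*Q*(31 + Q) (R(Q) = -3 + ((Q + 31)*(Q + Q) - 1*4) = -3 + ((31 + Q)*(2*Q) - 4) = -3 + (2*Q*(31 + Q) - 4) = -3 + (-4 + 2*Q*(31 + Q)) = -7 + 2*Q*(31 + Q))
R(-49) + O(14, 33) = (-7 + 2*(-49)² + 62*(-49)) + (33 - 1*14) = (-7 + 2*2401 - 3038) + (33 - 14) = (-7 + 4802 - 3038) + 19 = 1757 + 19 = 1776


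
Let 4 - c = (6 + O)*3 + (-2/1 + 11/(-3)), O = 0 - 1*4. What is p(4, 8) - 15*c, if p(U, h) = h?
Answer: -47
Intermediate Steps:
O = -4 (O = 0 - 4 = -4)
c = 11/3 (c = 4 - ((6 - 4)*3 + (-2/1 + 11/(-3))) = 4 - (2*3 + (-2*1 + 11*(-1/3))) = 4 - (6 + (-2 - 11/3)) = 4 - (6 - 17/3) = 4 - 1*1/3 = 4 - 1/3 = 11/3 ≈ 3.6667)
p(4, 8) - 15*c = 8 - 15*11/3 = 8 - 55 = -47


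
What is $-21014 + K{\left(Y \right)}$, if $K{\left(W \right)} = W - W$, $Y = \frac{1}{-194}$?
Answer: $-21014$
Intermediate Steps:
$Y = - \frac{1}{194} \approx -0.0051546$
$K{\left(W \right)} = 0$
$-21014 + K{\left(Y \right)} = -21014 + 0 = -21014$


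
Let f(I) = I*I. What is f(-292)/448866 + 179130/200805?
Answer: 295535770/273134961 ≈ 1.0820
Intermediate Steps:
f(I) = I²
f(-292)/448866 + 179130/200805 = (-292)²/448866 + 179130/200805 = 85264*(1/448866) + 179130*(1/200805) = 42632/224433 + 11942/13387 = 295535770/273134961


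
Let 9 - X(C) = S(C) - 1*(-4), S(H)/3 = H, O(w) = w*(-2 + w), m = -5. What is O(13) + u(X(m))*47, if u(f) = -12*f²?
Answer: -225457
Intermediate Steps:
S(H) = 3*H
X(C) = 5 - 3*C (X(C) = 9 - (3*C - 1*(-4)) = 9 - (3*C + 4) = 9 - (4 + 3*C) = 9 + (-4 - 3*C) = 5 - 3*C)
O(13) + u(X(m))*47 = 13*(-2 + 13) - 12*(5 - 3*(-5))²*47 = 13*11 - 12*(5 + 15)²*47 = 143 - 12*20²*47 = 143 - 12*400*47 = 143 - 4800*47 = 143 - 225600 = -225457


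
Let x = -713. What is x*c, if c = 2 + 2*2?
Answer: -4278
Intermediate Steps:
c = 6 (c = 2 + 4 = 6)
x*c = -713*6 = -4278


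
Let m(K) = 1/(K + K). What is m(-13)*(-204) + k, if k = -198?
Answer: -2472/13 ≈ -190.15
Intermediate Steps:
m(K) = 1/(2*K)
m(-13)*(-204) + k = ((½)/(-13))*(-204) - 198 = ((½)*(-1/13))*(-204) - 198 = -1/26*(-204) - 198 = 102/13 - 198 = -2472/13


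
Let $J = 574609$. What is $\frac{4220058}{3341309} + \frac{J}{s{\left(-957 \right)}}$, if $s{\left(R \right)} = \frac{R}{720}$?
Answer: $- \frac{460785747364938}{1065877571} \approx -4.3231 \cdot 10^{5}$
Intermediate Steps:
$s{\left(R \right)} = \frac{R}{720}$ ($s{\left(R \right)} = R \frac{1}{720} = \frac{R}{720}$)
$\frac{4220058}{3341309} + \frac{J}{s{\left(-957 \right)}} = \frac{4220058}{3341309} + \frac{574609}{\frac{1}{720} \left(-957\right)} = 4220058 \cdot \frac{1}{3341309} + \frac{574609}{- \frac{319}{240}} = \frac{4220058}{3341309} + 574609 \left(- \frac{240}{319}\right) = \frac{4220058}{3341309} - \frac{137906160}{319} = - \frac{460785747364938}{1065877571}$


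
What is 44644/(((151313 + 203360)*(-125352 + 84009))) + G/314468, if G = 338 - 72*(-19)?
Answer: 1136429922361/209596436022666 ≈ 0.0054220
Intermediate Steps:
G = 1706 (G = 338 + 1368 = 1706)
44644/(((151313 + 203360)*(-125352 + 84009))) + G/314468 = 44644/(((151313 + 203360)*(-125352 + 84009))) + 1706/314468 = 44644/((354673*(-41343))) + 1706*(1/314468) = 44644/(-14663245839) + 853/157234 = 44644*(-1/14663245839) + 853/157234 = -44644/14663245839 + 853/157234 = 1136429922361/209596436022666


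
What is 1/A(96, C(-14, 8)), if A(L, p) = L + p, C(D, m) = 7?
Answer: 1/103 ≈ 0.0097087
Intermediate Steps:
1/A(96, C(-14, 8)) = 1/(96 + 7) = 1/103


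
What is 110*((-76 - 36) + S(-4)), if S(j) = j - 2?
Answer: -12980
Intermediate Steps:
S(j) = -2 + j
110*((-76 - 36) + S(-4)) = 110*((-76 - 36) + (-2 - 4)) = 110*(-112 - 6) = 110*(-118) = -12980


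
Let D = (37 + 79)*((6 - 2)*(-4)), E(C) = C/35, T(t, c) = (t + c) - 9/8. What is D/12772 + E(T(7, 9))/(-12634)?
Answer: -234541321/1613614480 ≈ -0.14535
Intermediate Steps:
T(t, c) = -9/8 + c + t (T(t, c) = (c + t) - 9*1/8 = (c + t) - 9/8 = -9/8 + c + t)
E(C) = C/35 (E(C) = C*(1/35) = C/35)
D = -1856 (D = 116*(4*(-4)) = 116*(-16) = -1856)
D/12772 + E(T(7, 9))/(-12634) = -1856/12772 + ((-9/8 + 9 + 7)/35)/(-12634) = -1856*1/12772 + ((1/35)*(119/8))*(-1/12634) = -464/3193 + (17/40)*(-1/12634) = -464/3193 - 17/505360 = -234541321/1613614480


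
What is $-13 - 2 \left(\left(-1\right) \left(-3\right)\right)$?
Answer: $-19$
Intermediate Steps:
$-13 - 2 \left(\left(-1\right) \left(-3\right)\right) = -13 - 6 = -19$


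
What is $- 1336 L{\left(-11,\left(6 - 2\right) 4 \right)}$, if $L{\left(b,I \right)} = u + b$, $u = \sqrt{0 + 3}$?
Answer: $14696 - 1336 \sqrt{3} \approx 12382.0$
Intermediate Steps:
$u = \sqrt{3} \approx 1.732$
$L{\left(b,I \right)} = b + \sqrt{3}$ ($L{\left(b,I \right)} = \sqrt{3} + b = b + \sqrt{3}$)
$- 1336 L{\left(-11,\left(6 - 2\right) 4 \right)} = - 1336 \left(-11 + \sqrt{3}\right) = 14696 - 1336 \sqrt{3}$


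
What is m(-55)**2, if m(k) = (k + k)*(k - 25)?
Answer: 77440000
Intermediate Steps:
m(k) = 2*k*(-25 + k) (m(k) = (2*k)*(-25 + k) = 2*k*(-25 + k))
m(-55)**2 = (2*(-55)*(-25 - 55))**2 = (2*(-55)*(-80))**2 = 8800**2 = 77440000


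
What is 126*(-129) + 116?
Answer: -16138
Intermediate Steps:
126*(-129) + 116 = -16254 + 116 = -16138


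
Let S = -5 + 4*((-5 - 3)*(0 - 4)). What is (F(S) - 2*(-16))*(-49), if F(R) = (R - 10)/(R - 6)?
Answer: -188993/117 ≈ -1615.3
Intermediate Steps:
S = 123 (S = -5 + 4*(-8*(-4)) = -5 + 4*32 = -5 + 128 = 123)
F(R) = (-10 + R)/(-6 + R)
(F(S) - 2*(-16))*(-49) = ((-10 + 123)/(-6 + 123) - 2*(-16))*(-49) = (113/117 + 32)*(-49) = (3857/117)*(-49) = -188993/117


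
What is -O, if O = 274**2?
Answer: -75076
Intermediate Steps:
O = 75076
-O = -1*75076 = -75076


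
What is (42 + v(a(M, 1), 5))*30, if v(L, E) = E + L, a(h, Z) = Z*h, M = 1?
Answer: 1440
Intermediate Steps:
(42 + v(a(M, 1), 5))*30 = (42 + (5 + 1*1))*30 = (42 + (5 + 1))*30 = (42 + 6)*30 = 48*30 = 1440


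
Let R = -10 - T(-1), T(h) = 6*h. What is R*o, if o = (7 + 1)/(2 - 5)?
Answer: 32/3 ≈ 10.667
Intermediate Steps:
R = -4 (R = -10 - 6*(-1) = -10 - 1*(-6) = -10 + 6 = -4)
o = -8/3 (o = 8/(-3) = -⅓*8 = -8/3 ≈ -2.6667)
R*o = -4*(-8/3) = 32/3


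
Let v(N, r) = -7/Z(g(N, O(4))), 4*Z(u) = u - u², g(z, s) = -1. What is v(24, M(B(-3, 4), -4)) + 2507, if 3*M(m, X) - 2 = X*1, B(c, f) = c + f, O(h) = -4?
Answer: 2521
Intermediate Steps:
M(m, X) = ⅔ + X/3 (M(m, X) = ⅔ + (X*1)/3 = ⅔ + X/3)
Z(u) = -u²/4 + u/4 (Z(u) = (u - u²)/4 = -u²/4 + u/4)
v(N, r) = 14 (v(N, r) = -7*(-4/(1 - 1*(-1))) = -7*(-4/(1 + 1)) = -7/((¼)*(-1)*2) = -7/(-½) = -7*(-2) = 14)
v(24, M(B(-3, 4), -4)) + 2507 = 14 + 2507 = 2521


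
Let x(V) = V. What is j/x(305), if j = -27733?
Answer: -27733/305 ≈ -90.928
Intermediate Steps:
j/x(305) = -27733/305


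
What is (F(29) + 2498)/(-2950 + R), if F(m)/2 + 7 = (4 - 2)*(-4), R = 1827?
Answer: -2468/1123 ≈ -2.1977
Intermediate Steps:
F(m) = -30 (F(m) = -14 + 2*((4 - 2)*(-4)) = -14 + 2*(2*(-4)) = -14 + 2*(-8) = -14 - 16 = -30)
(F(29) + 2498)/(-2950 + R) = (-30 + 2498)/(-2950 + 1827) = 2468/(-1123) = 2468*(-1/1123) = -2468/1123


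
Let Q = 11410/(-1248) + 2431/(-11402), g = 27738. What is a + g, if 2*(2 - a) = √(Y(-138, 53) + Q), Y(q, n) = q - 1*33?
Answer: 27740 - I*√142653187321359/1778712 ≈ 27740.0 - 6.7148*I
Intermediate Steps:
Y(q, n) = -33 + q (Y(q, n) = q - 33 = -33 + q)
Q = -33282677/3557424 (Q = 11410*(-1/1248) + 2431*(-1/11402) = -5705/624 - 2431/11402 = -33282677/3557424 ≈ -9.3558)
a = 2 - I*√142653187321359/1778712 (a = 2 - √((-33 - 138) - 33282677/3557424)/2 = 2 - √(-171 - 33282677/3557424)/2 = 2 - I*√142653187321359/1778712 ≈ 2.0 - 6.7148*I)
a + g = (2 - I*√142653187321359/1778712) + 27738 = 27740 - I*√142653187321359/1778712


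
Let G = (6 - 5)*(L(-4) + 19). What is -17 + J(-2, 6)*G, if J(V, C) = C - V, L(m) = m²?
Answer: 263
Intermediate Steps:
G = 35 (G = (6 - 5)*((-4)² + 19) = 1*(16 + 19) = 1*35 = 35)
-17 + J(-2, 6)*G = -17 + (6 - 1*(-2))*35 = -17 + (6 + 2)*35 = -17 + 8*35 = -17 + 280 = 263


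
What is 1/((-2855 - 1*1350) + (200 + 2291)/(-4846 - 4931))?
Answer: -9777/41114776 ≈ -0.00023780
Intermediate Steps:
1/((-2855 - 1*1350) + (200 + 2291)/(-4846 - 4931)) = 1/((-2855 - 1350) + 2491/(-9777)) = 1/(-4205 + 2491*(-1/9777)) = 1/(-4205 - 2491/9777) = 1/(-41114776/9777) = -9777/41114776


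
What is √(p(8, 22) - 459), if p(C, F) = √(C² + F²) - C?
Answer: √(-467 + 2*√137) ≈ 21.062*I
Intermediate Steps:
√(p(8, 22) - 459) = √((√(8² + 22²) - 1*8) - 459) = √((√(64 + 484) - 8) - 459) = √((√548 - 8) - 459) = √((2*√137 - 8) - 459) = √((-8 + 2*√137) - 459) = √(-467 + 2*√137)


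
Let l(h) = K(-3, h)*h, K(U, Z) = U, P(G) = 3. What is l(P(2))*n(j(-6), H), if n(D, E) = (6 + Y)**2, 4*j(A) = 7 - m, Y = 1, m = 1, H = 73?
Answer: -441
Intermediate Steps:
j(A) = 3/2 (j(A) = (7 - 1*1)/4 = (7 - 1)/4 = (1/4)*6 = 3/2)
n(D, E) = 49 (n(D, E) = (6 + 1)**2 = 7**2 = 49)
l(h) = -3*h
l(P(2))*n(j(-6), H) = -3*3*49 = -9*49 = -441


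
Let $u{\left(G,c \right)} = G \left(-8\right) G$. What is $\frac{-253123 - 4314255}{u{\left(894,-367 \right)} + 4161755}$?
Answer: $\frac{4567378}{2232133} \approx 2.0462$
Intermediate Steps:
$u{\left(G,c \right)} = - 8 G^{2}$ ($u{\left(G,c \right)} = - 8 G G = - 8 G^{2}$)
$\frac{-253123 - 4314255}{u{\left(894,-367 \right)} + 4161755} = \frac{-253123 - 4314255}{- 8 \cdot 894^{2} + 4161755} = - \frac{4567378}{\left(-8\right) 799236 + 4161755} = - \frac{4567378}{-6393888 + 4161755} = - \frac{4567378}{-2232133} = \left(-4567378\right) \left(- \frac{1}{2232133}\right) = \frac{4567378}{2232133}$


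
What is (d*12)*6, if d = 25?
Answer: 1800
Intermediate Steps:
(d*12)*6 = (25*12)*6 = 300*6 = 1800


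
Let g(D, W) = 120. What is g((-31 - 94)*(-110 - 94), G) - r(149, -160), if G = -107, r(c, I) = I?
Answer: 280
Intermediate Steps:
g((-31 - 94)*(-110 - 94), G) - r(149, -160) = 120 - 1*(-160) = 120 + 160 = 280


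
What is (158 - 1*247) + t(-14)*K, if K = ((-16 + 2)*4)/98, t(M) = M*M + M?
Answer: -193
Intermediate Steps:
t(M) = M + M**2 (t(M) = M**2 + M = M + M**2)
K = -4/7 (K = -14*4*(1/98) = -56*1/98 = -4/7 ≈ -0.57143)
(158 - 1*247) + t(-14)*K = (158 - 1*247) - 14*(1 - 14)*(-4/7) = (158 - 247) - 14*(-13)*(-4/7) = -89 + 182*(-4/7) = -89 - 104 = -193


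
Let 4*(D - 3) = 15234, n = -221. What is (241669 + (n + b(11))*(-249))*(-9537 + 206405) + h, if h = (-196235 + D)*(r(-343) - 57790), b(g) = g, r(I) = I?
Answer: 138114551475/2 ≈ 6.9057e+10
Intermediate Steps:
D = 7623/2 (D = 3 + (¼)*15234 = 3 + 7617/2 = 7623/2 ≈ 3811.5)
h = 22372310651/2 (h = (-196235 + 7623/2)*(-343 - 57790) = -384847/2*(-58133) = 22372310651/2 ≈ 1.1186e+10)
(241669 + (n + b(11))*(-249))*(-9537 + 206405) + h = (241669 + (-221 + 11)*(-249))*(-9537 + 206405) + 22372310651/2 = (241669 - 210*(-249))*196868 + 22372310651/2 = (241669 + 52290)*196868 + 22372310651/2 = 293959*196868 + 22372310651/2 = 57871120412 + 22372310651/2 = 138114551475/2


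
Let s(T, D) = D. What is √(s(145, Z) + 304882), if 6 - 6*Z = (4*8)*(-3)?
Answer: √304899 ≈ 552.18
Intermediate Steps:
Z = 17 (Z = 1 - 4*8*(-3)/6 = 1 - 16*(-3)/3 = 1 - ⅙*(-96) = 1 + 16 = 17)
√(s(145, Z) + 304882) = √(17 + 304882) = √304899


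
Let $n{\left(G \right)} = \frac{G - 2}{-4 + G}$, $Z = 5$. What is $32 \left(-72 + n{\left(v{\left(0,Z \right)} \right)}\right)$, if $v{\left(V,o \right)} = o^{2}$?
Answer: $- \frac{47648}{21} \approx -2269.0$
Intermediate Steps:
$n{\left(G \right)} = \frac{-2 + G}{-4 + G}$
$32 \left(-72 + n{\left(v{\left(0,Z \right)} \right)}\right) = 32 \left(-72 + \frac{-2 + 5^{2}}{-4 + 5^{2}}\right) = 32 \left(-72 + \frac{-2 + 25}{-4 + 25}\right) = 32 \left(-72 + \frac{1}{21} \cdot 23\right) = 32 \left(-72 + \frac{23}{21}\right) = 32 \left(- \frac{1489}{21}\right) = - \frac{47648}{21}$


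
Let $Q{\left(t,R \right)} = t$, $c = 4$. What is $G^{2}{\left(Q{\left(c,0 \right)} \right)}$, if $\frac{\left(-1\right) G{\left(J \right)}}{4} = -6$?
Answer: $576$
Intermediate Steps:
$G{\left(J \right)} = 24$ ($G{\left(J \right)} = \left(-4\right) \left(-6\right) = 24$)
$G^{2}{\left(Q{\left(c,0 \right)} \right)} = 24^{2} = 576$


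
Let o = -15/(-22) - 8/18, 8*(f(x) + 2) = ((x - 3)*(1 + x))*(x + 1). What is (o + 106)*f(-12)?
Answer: -38515085/1584 ≈ -24315.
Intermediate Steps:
f(x) = -2 + (1 + x)**2*(-3 + x)/8 (f(x) = -2 + (((x - 3)*(1 + x))*(x + 1))/8 = -2 + (((-3 + x)*(1 + x))*(1 + x))/8 = -2 + (((1 + x)*(-3 + x))*(1 + x))/8 = -2 + ((1 + x)**2*(-3 + x))/8 = -2 + (1 + x)**2*(-3 + x)/8)
o = 47/198 (o = -15*(-1/22) - 8*1/18 = 15/22 - 4/9 = 47/198 ≈ 0.23737)
(o + 106)*f(-12) = (47/198 + 106)*(-19/8 - 5/8*(-12) - 1/8*(-12)**2 + (1/8)*(-12)**3) = 21035*(-19/8 + 15/2 - 1/8*144 + (1/8)*(-1728))/198 = 21035*(-19/8 + 15/2 - 18 - 216)/198 = (21035/198)*(-1831/8) = -38515085/1584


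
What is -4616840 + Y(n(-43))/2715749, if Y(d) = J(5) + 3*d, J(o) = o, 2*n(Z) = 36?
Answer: -12538178613101/2715749 ≈ -4.6168e+6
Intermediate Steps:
n(Z) = 18 (n(Z) = (½)*36 = 18)
Y(d) = 5 + 3*d
-4616840 + Y(n(-43))/2715749 = -4616840 + (5 + 3*18)/2715749 = -4616840 + (5 + 54)*(1/2715749) = -4616840 + 59*(1/2715749) = -4616840 + 59/2715749 = -12538178613101/2715749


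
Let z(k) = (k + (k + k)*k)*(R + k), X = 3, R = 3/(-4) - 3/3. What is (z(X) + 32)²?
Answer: 54289/16 ≈ 3393.1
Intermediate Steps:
R = -7/4 (R = 3*(-¼) - 3*⅓ = -¾ - 1 = -7/4 ≈ -1.7500)
z(k) = (-7/4 + k)*(k + 2*k²) (z(k) = (k + (k + k)*k)*(-7/4 + k) = (k + (2*k)*k)*(-7/4 + k) = (k + 2*k²)*(-7/4 + k) = (-7/4 + k)*(k + 2*k²))
(z(X) + 32)² = ((¼)*3*(-7 - 10*3 + 8*3²) + 32)² = ((¼)*3*(-7 - 30 + 8*9) + 32)² = ((¼)*3*(-7 - 30 + 72) + 32)² = ((¼)*3*35 + 32)² = (105/4 + 32)² = (233/4)² = 54289/16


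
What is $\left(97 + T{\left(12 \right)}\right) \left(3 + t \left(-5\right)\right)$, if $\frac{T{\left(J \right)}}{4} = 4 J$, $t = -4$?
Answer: $6647$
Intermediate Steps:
$T{\left(J \right)} = 16 J$ ($T{\left(J \right)} = 4 \cdot 4 J = 16 J$)
$\left(97 + T{\left(12 \right)}\right) \left(3 + t \left(-5\right)\right) = \left(97 + 16 \cdot 12\right) \left(3 - -20\right) = \left(97 + 192\right) \left(3 + 20\right) = 289 \cdot 23 = 6647$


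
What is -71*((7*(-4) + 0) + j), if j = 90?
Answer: -4402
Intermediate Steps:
-71*((7*(-4) + 0) + j) = -71*((7*(-4) + 0) + 90) = -71*((-28 + 0) + 90) = -71*(-28 + 90) = -71*62 = -4402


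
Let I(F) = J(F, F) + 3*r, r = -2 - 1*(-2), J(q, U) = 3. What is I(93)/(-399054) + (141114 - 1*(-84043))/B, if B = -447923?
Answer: -29950381749/59581821614 ≈ -0.50268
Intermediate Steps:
r = 0 (r = -2 + 2 = 0)
I(F) = 3 (I(F) = 3 + 3*0 = 3 + 0 = 3)
I(93)/(-399054) + (141114 - 1*(-84043))/B = 3/(-399054) + (141114 - 1*(-84043))/(-447923) = 3*(-1/399054) + (141114 + 84043)*(-1/447923) = -1/133018 + 225157*(-1/447923) = -1/133018 - 225157/447923 = -29950381749/59581821614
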